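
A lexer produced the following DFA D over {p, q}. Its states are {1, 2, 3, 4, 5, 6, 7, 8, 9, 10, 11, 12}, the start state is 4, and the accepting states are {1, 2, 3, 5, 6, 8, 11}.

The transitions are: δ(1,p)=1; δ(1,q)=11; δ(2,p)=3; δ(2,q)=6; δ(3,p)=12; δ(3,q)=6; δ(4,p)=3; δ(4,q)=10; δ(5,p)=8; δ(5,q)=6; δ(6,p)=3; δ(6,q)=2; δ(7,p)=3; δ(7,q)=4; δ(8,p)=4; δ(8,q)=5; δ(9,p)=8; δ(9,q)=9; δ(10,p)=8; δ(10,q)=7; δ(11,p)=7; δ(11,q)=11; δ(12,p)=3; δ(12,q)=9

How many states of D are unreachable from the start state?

BFS from 4 reaches {2, 3, 4, 5, 6, 7, 8, 9, 10, 12}; the 2 state(s) 1, 11 are never visited.

2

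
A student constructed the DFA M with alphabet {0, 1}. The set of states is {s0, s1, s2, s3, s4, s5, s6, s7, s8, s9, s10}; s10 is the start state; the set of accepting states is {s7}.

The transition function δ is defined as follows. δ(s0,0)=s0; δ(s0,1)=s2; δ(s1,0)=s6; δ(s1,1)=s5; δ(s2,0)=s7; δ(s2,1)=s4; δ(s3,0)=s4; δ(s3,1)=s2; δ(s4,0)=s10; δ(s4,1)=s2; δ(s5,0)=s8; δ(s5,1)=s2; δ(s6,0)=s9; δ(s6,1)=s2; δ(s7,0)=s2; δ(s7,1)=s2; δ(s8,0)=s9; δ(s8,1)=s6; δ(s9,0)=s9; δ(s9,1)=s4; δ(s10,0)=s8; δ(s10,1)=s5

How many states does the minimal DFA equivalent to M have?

4

States {s0,s1,s3} cannot be reached from the start state, so discard them.
Initial partition by acceptance: {s7} | {s2,s4,s5,s6,s8,s9,s10}.
On input 0, block {s2,s4,s5,s6,s8,s9,s10} splits into {s4,s5,s6,s8,s9,s10} and {s2}.
Split {s4,s5,s6,s8,s9,s10} by δ(·,1) → {s4,s5,s6} and {s8,s9,s10}.
The partition is now stable with 4 blocks: {s7} | {s4,s5,s6} | {s2} | {s8,s9,s10}.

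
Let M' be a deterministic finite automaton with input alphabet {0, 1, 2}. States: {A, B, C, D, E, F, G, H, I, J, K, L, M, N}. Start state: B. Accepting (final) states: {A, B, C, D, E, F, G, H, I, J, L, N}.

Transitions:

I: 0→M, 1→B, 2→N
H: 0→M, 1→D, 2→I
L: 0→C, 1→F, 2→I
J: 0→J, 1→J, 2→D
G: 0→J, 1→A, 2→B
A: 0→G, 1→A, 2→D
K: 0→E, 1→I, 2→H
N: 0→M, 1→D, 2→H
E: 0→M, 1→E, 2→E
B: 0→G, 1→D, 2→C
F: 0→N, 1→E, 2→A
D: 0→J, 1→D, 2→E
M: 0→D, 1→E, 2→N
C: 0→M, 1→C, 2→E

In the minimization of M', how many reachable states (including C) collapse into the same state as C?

2

Reachable states from the start: {A,B,C,D,E,G,H,I,J,M,N}. Unreachable: {F,K,L} — drop them.
P0 = {A,B,C,D,E,G,H,I,J,N} | {M}.
Refine {A,B,C,D,E,G,H,I,J,N} on symbol 0: members go to different blocks, giving {A,B,D,G,J} and {C,E,H,I,N}.
On input 2, block {A,B,D,G,J} splits into {A,G,J} and {B,D}.
Split {C,E,H,I,N} by δ(·,1) → {H,I,N} and {C,E}.
No further refinement is possible. Final partition (5 blocks): {A,G,J} | {M} | {H,I,N} | {B,D} | {C,E}.
State C belongs to the block {C,E}, which has 2 states.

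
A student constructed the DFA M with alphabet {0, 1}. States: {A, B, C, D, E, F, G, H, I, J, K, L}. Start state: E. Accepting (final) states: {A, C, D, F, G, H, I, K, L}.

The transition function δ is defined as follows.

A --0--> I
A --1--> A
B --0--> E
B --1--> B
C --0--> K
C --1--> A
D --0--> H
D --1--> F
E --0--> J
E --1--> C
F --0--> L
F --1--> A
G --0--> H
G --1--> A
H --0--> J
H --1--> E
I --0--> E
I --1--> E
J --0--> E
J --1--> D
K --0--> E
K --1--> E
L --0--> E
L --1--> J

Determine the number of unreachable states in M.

2

BFS from E reaches {A, C, D, E, F, H, I, J, K, L}; the 2 state(s) B, G are never visited.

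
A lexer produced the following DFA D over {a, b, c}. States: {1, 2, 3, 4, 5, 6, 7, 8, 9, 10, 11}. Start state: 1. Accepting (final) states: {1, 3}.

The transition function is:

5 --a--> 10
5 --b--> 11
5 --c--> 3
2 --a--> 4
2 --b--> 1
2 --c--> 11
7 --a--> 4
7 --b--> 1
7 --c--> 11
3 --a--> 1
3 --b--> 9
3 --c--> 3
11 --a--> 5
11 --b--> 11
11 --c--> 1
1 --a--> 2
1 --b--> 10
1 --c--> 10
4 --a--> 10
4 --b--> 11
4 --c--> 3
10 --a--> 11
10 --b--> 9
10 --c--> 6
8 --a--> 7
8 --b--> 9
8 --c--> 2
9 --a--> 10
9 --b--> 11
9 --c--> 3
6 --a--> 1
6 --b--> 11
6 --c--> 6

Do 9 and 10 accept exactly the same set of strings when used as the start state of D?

States {7,8} cannot be reached from the start state, so discard them.
Initial partition by acceptance: {1,3} | {2,4,5,6,9,10,11}.
On input a, block {1,3} splits into {1} and {3}.
Refine {2,4,5,6,9,10,11} on symbol a: members go to different blocks, giving {2,4,5,9,10,11} and {6}.
On input b, block {2,4,5,9,10,11} splits into {4,5,9,10,11} and {2}.
Split {4,5,9,10,11} by δ(·,c) → {4,5,9} and {10} and {11}.
The partition is now stable with 7 blocks: {1} | {4,5,9} | {3} | {6} | {2} | {10} | {11}.
9 and 10 end up in different blocks, so they are distinguishable. For instance, the string 'c' is accepted from only 9.

No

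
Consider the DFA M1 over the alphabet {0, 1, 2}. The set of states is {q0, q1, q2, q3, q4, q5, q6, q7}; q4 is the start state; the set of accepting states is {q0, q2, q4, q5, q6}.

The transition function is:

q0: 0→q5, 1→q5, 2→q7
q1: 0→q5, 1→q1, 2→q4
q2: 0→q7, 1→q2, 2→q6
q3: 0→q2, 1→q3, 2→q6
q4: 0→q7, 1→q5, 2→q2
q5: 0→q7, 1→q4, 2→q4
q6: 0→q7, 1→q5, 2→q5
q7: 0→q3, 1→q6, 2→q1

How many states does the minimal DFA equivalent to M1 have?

Reachable states from the start: {q1,q2,q3,q4,q5,q6,q7}. Unreachable: {q0} — drop them.
Initial partition by acceptance: {q2,q4,q5,q6} | {q1,q3,q7}.
Refine {q1,q3,q7} on symbol 0: members go to different blocks, giving {q1,q3} and {q7}.
The partition is now stable with 3 blocks: {q2,q4,q5,q6} | {q1,q3} | {q7}.

3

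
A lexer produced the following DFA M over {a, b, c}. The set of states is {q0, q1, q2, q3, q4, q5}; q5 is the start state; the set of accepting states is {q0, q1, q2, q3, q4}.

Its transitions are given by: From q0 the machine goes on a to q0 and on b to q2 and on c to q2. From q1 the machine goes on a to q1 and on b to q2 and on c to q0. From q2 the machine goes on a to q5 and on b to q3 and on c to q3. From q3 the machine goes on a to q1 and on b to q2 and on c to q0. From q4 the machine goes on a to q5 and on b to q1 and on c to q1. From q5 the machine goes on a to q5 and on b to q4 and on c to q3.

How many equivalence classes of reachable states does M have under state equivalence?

Every state is reachable, so we keep all 6.
P0 = {q0,q1,q2,q3,q4} | {q5}.
Refine {q0,q1,q2,q3,q4} on symbol a: members go to different blocks, giving {q0,q1,q3} and {q2,q4}.
Split {q0,q1,q3} by δ(·,c) → {q1,q3} and {q0}.
The partition is now stable with 4 blocks: {q1,q3} | {q5} | {q2,q4} | {q0}.

4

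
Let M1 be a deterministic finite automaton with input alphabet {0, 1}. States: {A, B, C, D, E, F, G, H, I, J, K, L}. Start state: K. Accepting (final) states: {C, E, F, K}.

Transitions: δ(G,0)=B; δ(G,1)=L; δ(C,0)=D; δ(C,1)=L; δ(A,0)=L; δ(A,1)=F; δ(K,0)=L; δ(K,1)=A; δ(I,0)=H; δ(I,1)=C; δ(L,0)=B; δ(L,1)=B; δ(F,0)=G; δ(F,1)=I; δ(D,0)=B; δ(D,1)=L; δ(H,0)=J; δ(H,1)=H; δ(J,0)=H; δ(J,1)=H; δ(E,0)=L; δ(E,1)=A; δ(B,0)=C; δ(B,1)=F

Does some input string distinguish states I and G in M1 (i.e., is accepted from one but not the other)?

Reachable states from the start: {A,B,C,D,F,G,H,I,J,K,L}. Unreachable: {E} — drop them.
P0 = {C,F,K} | {A,B,D,G,H,I,J,L}.
On input 0, block {A,B,D,G,H,I,J,L} splits into {A,D,G,H,I,J,L} and {B}.
Split {A,D,G,H,I,J,L} by δ(·,0) → {A,H,I,J} and {D,G,L}.
Split {C,F,K} by δ(·,1) → {F,K} and {C}.
Refine {A,H,I,J} on symbol 0: members go to different blocks, giving {H,I,J} and {A}.
Refine {F,K} on symbol 1: members go to different blocks, giving {F} and {K}.
On input 1, block {H,I,J} splits into {H,J} and {I}.
On input 1, block {D,G,L} splits into {D,G} and {L}.
No further refinement is possible. Final partition (9 blocks): {F} | {H,J} | {B} | {D,G} | {C} | {A} | {K} | {I} | {L}.
I and G end up in different blocks, so they are distinguishable. For instance, the string '1' is accepted from only I.

Yes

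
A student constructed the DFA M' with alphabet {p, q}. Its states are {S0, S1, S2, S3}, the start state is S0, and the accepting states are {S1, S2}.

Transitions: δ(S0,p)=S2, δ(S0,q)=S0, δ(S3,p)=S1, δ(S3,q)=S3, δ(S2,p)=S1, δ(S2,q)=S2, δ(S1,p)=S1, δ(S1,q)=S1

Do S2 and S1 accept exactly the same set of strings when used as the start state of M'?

First remove the unreachable states {S3}; 3 states remain.
Initial partition by acceptance: {S1,S2} | {S0}.
Stable partition: {S1,S2} | {S0} — 2 equivalence classes.
S2 and S1 lie in the same block of the stable partition, so they are equivalent — no string distinguishes them.

Yes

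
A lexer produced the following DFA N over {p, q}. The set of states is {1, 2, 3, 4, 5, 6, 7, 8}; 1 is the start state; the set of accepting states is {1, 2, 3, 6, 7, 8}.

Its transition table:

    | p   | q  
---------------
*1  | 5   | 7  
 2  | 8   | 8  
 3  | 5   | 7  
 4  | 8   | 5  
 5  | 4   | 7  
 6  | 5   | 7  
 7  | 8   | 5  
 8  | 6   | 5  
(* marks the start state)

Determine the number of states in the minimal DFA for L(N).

States {2,3} cannot be reached from the start state, so discard them.
Start with accepting vs non-accepting: {1,6,7,8} | {4,5}.
On input p, block {1,6,7,8} splits into {1,6} and {7,8}.
Split {4,5} by δ(·,p) → {4} and {5}.
On input p, block {7,8} splits into {7} and {8}.
The partition is now stable with 5 blocks: {1,6} | {4} | {7} | {5} | {8}.

5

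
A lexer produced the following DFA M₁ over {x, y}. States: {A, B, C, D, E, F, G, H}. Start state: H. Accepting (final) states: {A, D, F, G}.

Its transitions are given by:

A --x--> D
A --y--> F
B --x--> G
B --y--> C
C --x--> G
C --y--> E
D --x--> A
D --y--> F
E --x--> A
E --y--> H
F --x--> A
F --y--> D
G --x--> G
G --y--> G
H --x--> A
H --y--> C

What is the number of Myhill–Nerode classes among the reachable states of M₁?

Reachable states from the start: {A,C,D,E,F,G,H}. Unreachable: {B} — drop them.
Initial partition by acceptance: {A,D,F,G} | {C,E,H}.
Stable partition: {A,D,F,G} | {C,E,H} — 2 equivalence classes.

2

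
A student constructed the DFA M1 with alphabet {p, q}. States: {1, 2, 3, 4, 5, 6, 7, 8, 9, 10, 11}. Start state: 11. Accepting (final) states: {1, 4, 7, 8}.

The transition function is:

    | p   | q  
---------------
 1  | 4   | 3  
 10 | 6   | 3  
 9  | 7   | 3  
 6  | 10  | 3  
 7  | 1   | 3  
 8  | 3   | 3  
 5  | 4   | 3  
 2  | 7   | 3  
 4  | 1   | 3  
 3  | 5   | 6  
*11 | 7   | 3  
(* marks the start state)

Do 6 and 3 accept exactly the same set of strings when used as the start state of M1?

Reachable states from the start: {1,3,4,5,6,7,10,11}. Unreachable: {2,8,9} — drop them.
Initial partition by acceptance: {1,4,7} | {3,5,6,10,11}.
Refine {3,5,6,10,11} on symbol p: members go to different blocks, giving {3,6,10} and {5,11}.
Split {3,6,10} by δ(·,p) → {6,10} and {3}.
The partition is now stable with 4 blocks: {1,4,7} | {6,10} | {5,11} | {3}.
6 and 3 end up in different blocks, so they are distinguishable. For instance, the string 'pp' is accepted from only 3.

No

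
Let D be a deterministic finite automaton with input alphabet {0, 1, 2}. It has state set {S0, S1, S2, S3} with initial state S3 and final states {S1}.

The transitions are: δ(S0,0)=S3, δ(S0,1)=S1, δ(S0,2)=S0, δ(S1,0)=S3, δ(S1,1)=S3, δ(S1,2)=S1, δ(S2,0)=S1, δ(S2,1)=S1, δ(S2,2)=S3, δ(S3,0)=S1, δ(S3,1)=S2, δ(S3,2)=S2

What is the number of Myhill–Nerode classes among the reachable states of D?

Reachable states from the start: {S1,S2,S3}. Unreachable: {S0} — drop them.
P0 = {S1} | {S2,S3}.
Split {S2,S3} by δ(·,1) → {S2} and {S3}.
No further refinement is possible. Final partition (3 blocks): {S1} | {S2} | {S3}.

3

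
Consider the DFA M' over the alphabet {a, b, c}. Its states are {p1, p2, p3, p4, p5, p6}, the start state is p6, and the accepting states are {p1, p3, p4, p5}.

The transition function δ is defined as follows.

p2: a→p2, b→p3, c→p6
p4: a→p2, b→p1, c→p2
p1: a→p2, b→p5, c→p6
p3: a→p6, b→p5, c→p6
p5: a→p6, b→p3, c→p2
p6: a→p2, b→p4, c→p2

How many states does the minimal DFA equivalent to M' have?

Every state is reachable, so we keep all 6.
P0 = {p1,p3,p4,p5} | {p2,p6}.
Stable partition: {p1,p3,p4,p5} | {p2,p6} — 2 equivalence classes.

2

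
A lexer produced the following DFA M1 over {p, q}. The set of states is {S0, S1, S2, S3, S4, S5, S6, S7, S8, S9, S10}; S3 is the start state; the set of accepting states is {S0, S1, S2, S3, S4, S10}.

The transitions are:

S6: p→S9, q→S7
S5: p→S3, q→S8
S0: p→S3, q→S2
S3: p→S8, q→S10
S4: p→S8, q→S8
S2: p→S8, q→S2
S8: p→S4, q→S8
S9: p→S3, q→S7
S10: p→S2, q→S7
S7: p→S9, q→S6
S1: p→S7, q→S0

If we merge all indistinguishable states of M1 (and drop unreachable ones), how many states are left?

7

Reachable states from the start: {S2,S3,S4,S6,S7,S8,S9,S10}. Unreachable: {S0,S1,S5} — drop them.
P0 = {S2,S3,S4,S10} | {S6,S7,S8,S9}.
Refine {S2,S3,S4,S10} on symbol p: members go to different blocks, giving {S2,S3,S4} and {S10}.
Split {S2,S3,S4} by δ(·,q) → {S2} and {S3} and {S4}.
On input p, block {S6,S7,S8,S9} splits into {S6,S7} and {S8} and {S9}.
No further refinement is possible. Final partition (7 blocks): {S2} | {S6,S7} | {S10} | {S3} | {S4} | {S8} | {S9}.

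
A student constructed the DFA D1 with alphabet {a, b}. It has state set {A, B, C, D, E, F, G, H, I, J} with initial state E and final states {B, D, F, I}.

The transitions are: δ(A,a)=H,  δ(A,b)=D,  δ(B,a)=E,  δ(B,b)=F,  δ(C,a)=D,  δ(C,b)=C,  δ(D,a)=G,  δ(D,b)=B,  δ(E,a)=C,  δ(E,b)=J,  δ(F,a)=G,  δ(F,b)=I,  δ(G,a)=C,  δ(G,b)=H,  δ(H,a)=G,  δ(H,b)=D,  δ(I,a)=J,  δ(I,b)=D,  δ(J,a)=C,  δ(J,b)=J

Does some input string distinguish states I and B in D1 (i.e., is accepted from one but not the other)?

First remove the unreachable states {A}; 9 states remain.
Start with accepting vs non-accepting: {B,D,F,I} | {C,E,G,H,J}.
Split {C,E,G,H,J} by δ(·,a) → {E,G,H,J} and {C}.
Refine {E,G,H,J} on symbol a: members go to different blocks, giving {E,G,J} and {H}.
Split {E,G,J} by δ(·,b) → {E,J} and {G}.
Refine {B,D,F,I} on symbol a: members go to different blocks, giving {B,I} and {D,F}.
The partition is now stable with 6 blocks: {B,I} | {E,J} | {C} | {H} | {G} | {D,F}.
I and B lie in the same block of the stable partition, so they are equivalent — no string distinguishes them.

No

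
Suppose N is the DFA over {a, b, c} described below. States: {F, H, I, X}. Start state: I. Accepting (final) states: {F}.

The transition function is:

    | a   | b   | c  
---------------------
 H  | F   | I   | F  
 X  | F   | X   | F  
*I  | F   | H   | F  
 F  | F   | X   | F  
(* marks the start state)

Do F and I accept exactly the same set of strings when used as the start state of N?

No

Every state is reachable, so we keep all 4.
Initial partition by acceptance: {F} | {H,I,X}.
No further refinement is possible. Final partition (2 blocks): {F} | {H,I,X}.
F and I end up in different blocks, so they are distinguishable. For instance, the string 'ε' is accepted from only F.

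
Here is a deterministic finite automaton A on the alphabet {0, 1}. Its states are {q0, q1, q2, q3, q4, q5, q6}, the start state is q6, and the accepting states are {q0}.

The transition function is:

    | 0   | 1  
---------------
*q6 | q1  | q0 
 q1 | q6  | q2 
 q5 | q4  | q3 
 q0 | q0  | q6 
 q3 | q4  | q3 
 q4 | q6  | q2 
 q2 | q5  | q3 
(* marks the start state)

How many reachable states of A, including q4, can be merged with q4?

2

All states are reachable from the start state.
P0 = {q0} | {q1,q2,q3,q4,q5,q6}.
Split {q1,q2,q3,q4,q5,q6} by δ(·,1) → {q1,q2,q3,q4,q5} and {q6}.
Split {q1,q2,q3,q4,q5} by δ(·,0) → {q2,q3,q5} and {q1,q4}.
Split {q2,q3,q5} by δ(·,0) → {q3,q5} and {q2}.
No further refinement is possible. Final partition (5 blocks): {q0} | {q3,q5} | {q6} | {q1,q4} | {q2}.
State q4 belongs to the block {q1,q4}, which has 2 states.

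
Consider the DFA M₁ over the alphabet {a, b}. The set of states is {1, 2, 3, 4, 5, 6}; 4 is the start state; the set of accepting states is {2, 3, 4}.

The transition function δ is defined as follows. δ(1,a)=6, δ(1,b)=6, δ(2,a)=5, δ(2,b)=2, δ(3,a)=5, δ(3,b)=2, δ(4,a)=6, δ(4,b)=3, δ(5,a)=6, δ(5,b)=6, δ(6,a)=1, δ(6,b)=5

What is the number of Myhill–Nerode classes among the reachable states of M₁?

2

P0 = {2,3,4} | {1,5,6}.
No further refinement is possible. Final partition (2 blocks): {2,3,4} | {1,5,6}.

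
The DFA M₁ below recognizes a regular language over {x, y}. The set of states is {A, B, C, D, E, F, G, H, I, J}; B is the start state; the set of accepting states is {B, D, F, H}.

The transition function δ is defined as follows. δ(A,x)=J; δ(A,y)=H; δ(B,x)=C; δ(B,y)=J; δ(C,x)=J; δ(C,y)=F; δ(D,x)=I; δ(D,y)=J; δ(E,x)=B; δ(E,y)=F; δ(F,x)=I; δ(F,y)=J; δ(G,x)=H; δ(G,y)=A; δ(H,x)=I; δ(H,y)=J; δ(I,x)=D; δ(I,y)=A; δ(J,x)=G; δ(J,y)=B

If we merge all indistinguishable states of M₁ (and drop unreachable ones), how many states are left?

Reachable states from the start: {A,B,C,D,F,G,H,I,J}. Unreachable: {E} — drop them.
P0 = {B,D,F,H} | {A,C,G,I,J}.
Split {A,C,G,I,J} by δ(·,x) → {A,C,J} and {G,I}.
On input x, block {B,D,F,H} splits into {D,F,H} and {B}.
Refine {A,C,J} on symbol x: members go to different blocks, giving {A,C} and {J}.
No further refinement is possible. Final partition (5 blocks): {D,F,H} | {A,C} | {G,I} | {B} | {J}.

5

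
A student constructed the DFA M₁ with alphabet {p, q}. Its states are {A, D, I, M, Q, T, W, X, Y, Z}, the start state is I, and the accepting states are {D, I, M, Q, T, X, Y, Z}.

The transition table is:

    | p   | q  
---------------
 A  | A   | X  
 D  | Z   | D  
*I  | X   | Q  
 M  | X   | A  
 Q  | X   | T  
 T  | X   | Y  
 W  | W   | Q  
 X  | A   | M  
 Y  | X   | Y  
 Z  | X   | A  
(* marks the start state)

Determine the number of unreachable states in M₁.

3

Starting at I and following transitions, the reachable set is {A, I, M, Q, T, X, Y}. That leaves D, W, Z unreachable — 3 in total.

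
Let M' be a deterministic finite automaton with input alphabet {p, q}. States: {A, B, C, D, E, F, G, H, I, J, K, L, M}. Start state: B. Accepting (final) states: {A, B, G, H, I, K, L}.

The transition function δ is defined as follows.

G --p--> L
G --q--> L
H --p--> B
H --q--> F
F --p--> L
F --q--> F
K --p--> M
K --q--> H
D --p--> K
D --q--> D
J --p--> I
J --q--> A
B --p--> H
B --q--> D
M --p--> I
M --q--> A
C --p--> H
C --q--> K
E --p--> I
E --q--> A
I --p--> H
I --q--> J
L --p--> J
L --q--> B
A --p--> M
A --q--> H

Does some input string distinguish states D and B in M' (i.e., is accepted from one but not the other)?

Reachable states from the start: {A,B,D,F,H,I,J,K,L,M}. Unreachable: {C,E,G} — drop them.
Initial partition by acceptance: {A,B,H,I,K,L} | {D,F,J,M}.
Split {A,B,H,I,K,L} by δ(·,p) → {A,K,L} and {B,H,I}.
Split {D,F,J,M} by δ(·,p) → {D,F} and {J,M}.
Refine {B,H,I} on symbol q: members go to different blocks, giving {B,H} and {I}.
Stable partition: {A,K,L} | {D,F} | {B,H} | {J,M} | {I} — 5 equivalence classes.
D and B end up in different blocks, so they are distinguishable. For instance, the string 'ε' is accepted from only B.

Yes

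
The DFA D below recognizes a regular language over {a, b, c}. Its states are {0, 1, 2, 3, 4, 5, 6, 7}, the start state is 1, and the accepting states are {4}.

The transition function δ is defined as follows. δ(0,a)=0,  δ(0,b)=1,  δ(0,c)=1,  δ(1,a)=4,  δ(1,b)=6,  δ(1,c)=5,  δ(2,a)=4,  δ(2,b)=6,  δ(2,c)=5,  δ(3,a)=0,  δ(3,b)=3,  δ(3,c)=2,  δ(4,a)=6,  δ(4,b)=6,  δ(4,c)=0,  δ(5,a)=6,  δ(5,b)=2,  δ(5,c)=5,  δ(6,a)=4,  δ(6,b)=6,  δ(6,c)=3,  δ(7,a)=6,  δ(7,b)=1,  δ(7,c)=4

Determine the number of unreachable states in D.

1

BFS from 1 reaches {0, 1, 2, 3, 4, 5, 6}; the 1 state(s) 7 are never visited.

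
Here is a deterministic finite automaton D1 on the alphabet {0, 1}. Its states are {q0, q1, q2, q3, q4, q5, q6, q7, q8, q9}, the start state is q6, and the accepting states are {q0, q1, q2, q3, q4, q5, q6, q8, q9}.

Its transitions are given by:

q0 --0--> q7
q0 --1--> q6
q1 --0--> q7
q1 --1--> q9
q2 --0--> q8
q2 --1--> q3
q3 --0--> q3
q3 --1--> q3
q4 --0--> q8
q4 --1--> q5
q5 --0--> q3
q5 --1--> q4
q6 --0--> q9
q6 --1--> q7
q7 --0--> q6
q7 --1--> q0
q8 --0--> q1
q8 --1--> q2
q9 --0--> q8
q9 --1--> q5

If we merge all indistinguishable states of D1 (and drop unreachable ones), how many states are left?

9

Start with accepting vs non-accepting: {q0,q1,q2,q3,q4,q5,q6,q8,q9} | {q7}.
Refine {q0,q1,q2,q3,q4,q5,q6,q8,q9} on symbol 0: members go to different blocks, giving {q2,q3,q4,q5,q6,q8,q9} and {q0,q1}.
Refine {q2,q3,q4,q5,q6,q8,q9} on symbol 0: members go to different blocks, giving {q2,q3,q4,q5,q6,q9} and {q8}.
On input 0, block {q2,q3,q4,q5,q6,q9} splits into {q2,q4,q9} and {q3,q5,q6}.
Refine {q0,q1} on symbol 1: members go to different blocks, giving {q0} and {q1}.
Refine {q3,q5,q6} on symbol 0: members go to different blocks, giving {q3,q5} and {q6}.
On input 1, block {q3,q5} splits into {q3} and {q5}.
Split {q2,q4,q9} by δ(·,1) → {q4,q9} and {q2}.
The partition is now stable with 9 blocks: {q4,q9} | {q7} | {q0} | {q8} | {q3} | {q1} | {q6} | {q5} | {q2}.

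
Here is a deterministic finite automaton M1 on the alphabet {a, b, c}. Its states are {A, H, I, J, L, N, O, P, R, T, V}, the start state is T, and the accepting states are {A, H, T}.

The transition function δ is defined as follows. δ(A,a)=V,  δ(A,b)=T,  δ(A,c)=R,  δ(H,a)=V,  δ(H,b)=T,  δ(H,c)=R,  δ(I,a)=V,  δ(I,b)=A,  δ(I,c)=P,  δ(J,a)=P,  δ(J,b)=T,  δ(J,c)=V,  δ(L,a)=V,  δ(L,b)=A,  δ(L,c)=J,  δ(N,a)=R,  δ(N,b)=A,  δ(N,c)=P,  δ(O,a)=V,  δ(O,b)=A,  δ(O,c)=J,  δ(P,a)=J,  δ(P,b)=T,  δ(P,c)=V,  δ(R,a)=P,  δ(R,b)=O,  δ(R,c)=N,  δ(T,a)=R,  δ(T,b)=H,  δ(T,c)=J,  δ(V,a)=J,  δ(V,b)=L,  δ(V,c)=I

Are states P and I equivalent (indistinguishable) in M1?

No

All states are reachable from the start state.
Initial partition by acceptance: {A,H,T} | {I,J,L,N,O,P,R,V}.
Split {I,J,L,N,O,P,R,V} by δ(·,b) → {I,J,L,N,O,P} and {R,V}.
On input c, block {A,H,T} splits into {A,H} and {T}.
Split {I,J,L,N,O,P} by δ(·,a) → {I,L,N,O} and {J,P}.
No further refinement is possible. Final partition (5 blocks): {A,H} | {I,L,N,O} | {R,V} | {T} | {J,P}.
P and I end up in different blocks, so they are distinguishable. For instance, the string 'ab' is accepted from only P.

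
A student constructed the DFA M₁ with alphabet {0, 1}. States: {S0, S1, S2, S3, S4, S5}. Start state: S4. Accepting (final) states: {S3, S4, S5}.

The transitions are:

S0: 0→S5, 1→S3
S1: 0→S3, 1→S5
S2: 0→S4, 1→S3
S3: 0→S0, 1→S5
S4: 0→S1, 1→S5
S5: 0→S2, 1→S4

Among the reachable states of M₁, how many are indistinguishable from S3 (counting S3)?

Every state is reachable, so we keep all 6.
Initial partition by acceptance: {S3,S4,S5} | {S0,S1,S2}.
The partition is now stable with 2 blocks: {S3,S4,S5} | {S0,S1,S2}.
State S3 belongs to the block {S3,S4,S5}, which has 3 states.

3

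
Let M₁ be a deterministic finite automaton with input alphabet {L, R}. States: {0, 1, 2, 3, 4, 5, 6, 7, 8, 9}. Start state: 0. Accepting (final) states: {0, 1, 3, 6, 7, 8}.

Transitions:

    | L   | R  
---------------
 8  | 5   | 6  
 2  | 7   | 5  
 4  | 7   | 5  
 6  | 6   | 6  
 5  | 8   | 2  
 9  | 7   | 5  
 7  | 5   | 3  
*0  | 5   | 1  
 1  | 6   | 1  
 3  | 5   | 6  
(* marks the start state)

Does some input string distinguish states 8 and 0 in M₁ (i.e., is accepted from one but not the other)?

States {4,9} cannot be reached from the start state, so discard them.
Initial partition by acceptance: {0,1,3,6,7,8} | {2,5}.
Split {0,1,3,6,7,8} by δ(·,L) → {0,3,7,8} and {1,6}.
Split {0,3,7,8} by δ(·,R) → {0,3,8} and {7}.
Split {2,5} by δ(·,L) → {2} and {5}.
No further refinement is possible. Final partition (5 blocks): {0,3,8} | {2} | {1,6} | {7} | {5}.
8 and 0 lie in the same block of the stable partition, so they are equivalent — no string distinguishes them.

No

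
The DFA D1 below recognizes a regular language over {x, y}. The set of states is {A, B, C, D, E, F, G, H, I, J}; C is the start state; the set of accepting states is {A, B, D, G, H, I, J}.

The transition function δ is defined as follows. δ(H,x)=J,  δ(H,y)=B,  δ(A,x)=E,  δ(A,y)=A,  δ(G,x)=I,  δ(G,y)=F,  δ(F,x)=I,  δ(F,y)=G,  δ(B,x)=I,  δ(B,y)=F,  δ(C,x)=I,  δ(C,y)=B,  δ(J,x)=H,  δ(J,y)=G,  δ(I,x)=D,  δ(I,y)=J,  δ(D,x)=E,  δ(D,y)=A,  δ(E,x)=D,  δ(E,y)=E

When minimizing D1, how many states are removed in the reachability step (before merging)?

A breadth-first search from the start state visits every state.

0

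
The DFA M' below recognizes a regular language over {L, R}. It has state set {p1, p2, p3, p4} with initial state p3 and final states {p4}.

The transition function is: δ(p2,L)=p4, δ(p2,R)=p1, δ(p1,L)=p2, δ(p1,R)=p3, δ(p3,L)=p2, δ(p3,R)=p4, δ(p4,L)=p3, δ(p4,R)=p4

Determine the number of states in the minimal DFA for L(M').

Start with accepting vs non-accepting: {p4} | {p1,p2,p3}.
Refine {p1,p2,p3} on symbol L: members go to different blocks, giving {p1,p3} and {p2}.
On input R, block {p1,p3} splits into {p1} and {p3}.
Stable partition: {p4} | {p1} | {p2} | {p3} — 4 equivalence classes.

4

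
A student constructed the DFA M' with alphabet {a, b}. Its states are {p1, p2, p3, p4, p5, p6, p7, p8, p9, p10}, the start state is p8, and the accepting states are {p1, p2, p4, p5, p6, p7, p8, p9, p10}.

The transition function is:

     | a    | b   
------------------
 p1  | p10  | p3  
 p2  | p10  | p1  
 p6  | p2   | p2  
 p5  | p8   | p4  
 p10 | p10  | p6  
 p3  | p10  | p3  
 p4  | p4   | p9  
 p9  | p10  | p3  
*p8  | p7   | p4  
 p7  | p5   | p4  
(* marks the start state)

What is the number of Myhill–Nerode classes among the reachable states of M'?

7

All states are reachable from the start state.
Initial partition by acceptance: {p1,p2,p4,p5,p6,p7,p8,p9,p10} | {p3}.
Refine {p1,p2,p4,p5,p6,p7,p8,p9,p10} on symbol b: members go to different blocks, giving {p2,p4,p5,p6,p7,p8,p10} and {p1,p9}.
On input b, block {p2,p4,p5,p6,p7,p8,p10} splits into {p5,p6,p7,p8,p10} and {p2,p4}.
Refine {p5,p6,p7,p8,p10} on symbol a: members go to different blocks, giving {p5,p7,p8,p10} and {p6}.
Split {p5,p7,p8,p10} by δ(·,b) → {p5,p7,p8} and {p10}.
Split {p2,p4} by δ(·,a) → {p2} and {p4}.
The partition is now stable with 7 blocks: {p5,p7,p8} | {p3} | {p1,p9} | {p2} | {p6} | {p10} | {p4}.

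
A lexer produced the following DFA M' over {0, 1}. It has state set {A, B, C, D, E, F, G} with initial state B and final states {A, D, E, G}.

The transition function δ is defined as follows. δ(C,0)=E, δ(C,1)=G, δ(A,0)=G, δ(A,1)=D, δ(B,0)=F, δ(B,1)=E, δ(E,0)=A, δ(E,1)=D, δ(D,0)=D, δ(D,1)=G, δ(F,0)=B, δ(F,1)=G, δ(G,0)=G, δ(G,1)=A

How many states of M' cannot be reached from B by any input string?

1

Starting at B and following transitions, the reachable set is {A, B, D, E, F, G}. That leaves C unreachable — 1 in total.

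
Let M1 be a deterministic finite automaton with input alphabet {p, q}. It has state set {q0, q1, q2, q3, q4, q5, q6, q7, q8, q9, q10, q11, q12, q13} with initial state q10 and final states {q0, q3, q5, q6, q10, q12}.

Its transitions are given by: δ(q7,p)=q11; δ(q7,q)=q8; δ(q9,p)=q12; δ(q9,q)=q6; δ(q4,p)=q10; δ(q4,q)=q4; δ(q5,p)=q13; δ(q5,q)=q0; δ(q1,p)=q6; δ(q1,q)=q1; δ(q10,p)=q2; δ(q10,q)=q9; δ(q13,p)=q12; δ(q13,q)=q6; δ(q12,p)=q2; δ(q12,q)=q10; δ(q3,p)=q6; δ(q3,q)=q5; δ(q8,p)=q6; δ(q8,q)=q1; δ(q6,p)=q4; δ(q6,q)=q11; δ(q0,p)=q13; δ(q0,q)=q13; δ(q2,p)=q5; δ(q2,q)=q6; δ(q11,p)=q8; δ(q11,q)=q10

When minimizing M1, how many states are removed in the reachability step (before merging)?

2

BFS from q10 reaches {q0, q1, q2, q4, q5, q6, q8, q9, q10, q11, q12, q13}; the 2 state(s) q3, q7 are never visited.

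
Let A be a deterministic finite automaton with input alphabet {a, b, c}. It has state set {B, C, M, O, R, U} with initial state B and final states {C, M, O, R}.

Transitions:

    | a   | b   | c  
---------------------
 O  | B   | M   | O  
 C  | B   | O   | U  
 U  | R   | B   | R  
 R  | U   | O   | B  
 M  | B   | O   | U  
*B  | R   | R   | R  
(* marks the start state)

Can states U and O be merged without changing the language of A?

First remove the unreachable states {C}; 5 states remain.
Initial partition by acceptance: {M,O,R} | {B,U}.
Split {M,O,R} by δ(·,c) → {M,R} and {O}.
On input b, block {B,U} splits into {B} and {U}.
Refine {M,R} on symbol a: members go to different blocks, giving {R} and {M}.
No further refinement is possible. Final partition (5 blocks): {R} | {B} | {O} | {U} | {M}.
U and O end up in different blocks, so they are distinguishable. For instance, the string 'ε' is accepted from only O.

No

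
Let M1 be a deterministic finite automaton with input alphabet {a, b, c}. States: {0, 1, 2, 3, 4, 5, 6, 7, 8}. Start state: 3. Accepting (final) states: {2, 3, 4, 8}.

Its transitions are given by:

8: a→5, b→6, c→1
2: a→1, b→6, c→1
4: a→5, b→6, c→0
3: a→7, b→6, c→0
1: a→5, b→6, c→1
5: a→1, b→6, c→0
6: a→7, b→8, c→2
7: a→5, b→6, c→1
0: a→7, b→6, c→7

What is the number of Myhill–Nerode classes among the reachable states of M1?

States {4} cannot be reached from the start state, so discard them.
P0 = {2,3,8} | {0,1,5,6,7}.
Split {0,1,5,6,7} by δ(·,b) → {0,1,5,7} and {6}.
No further refinement is possible. Final partition (3 blocks): {2,3,8} | {0,1,5,7} | {6}.

3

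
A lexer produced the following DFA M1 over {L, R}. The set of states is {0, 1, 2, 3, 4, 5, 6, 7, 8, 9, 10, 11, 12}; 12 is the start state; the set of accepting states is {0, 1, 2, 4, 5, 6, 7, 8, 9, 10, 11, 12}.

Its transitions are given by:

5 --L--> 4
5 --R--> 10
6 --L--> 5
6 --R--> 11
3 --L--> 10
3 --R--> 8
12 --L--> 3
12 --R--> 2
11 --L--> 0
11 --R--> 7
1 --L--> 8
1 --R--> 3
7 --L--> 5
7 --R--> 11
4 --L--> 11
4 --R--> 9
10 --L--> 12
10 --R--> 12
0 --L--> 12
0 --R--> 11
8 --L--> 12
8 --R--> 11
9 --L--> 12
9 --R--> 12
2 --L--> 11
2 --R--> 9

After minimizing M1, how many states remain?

First remove the unreachable states {1,6}; 11 states remain.
Initial partition by acceptance: {0,2,4,5,7,8,9,10,11,12} | {3}.
On input L, block {0,2,4,5,7,8,9,10,11,12} splits into {0,2,4,5,7,8,9,10,11} and {12}.
Refine {0,2,4,5,7,8,9,10,11} on symbol L: members go to different blocks, giving {2,4,5,7,11} and {0,8,9,10}.
Refine {2,4,5,7,11} on symbol L: members go to different blocks, giving {2,4,5,7} and {11}.
On input L, block {2,4,5,7} splits into {2,4} and {5,7}.
Refine {0,8,9,10} on symbol R: members go to different blocks, giving {0,8} and {9,10}.
Refine {5,7} on symbol L: members go to different blocks, giving {5} and {7}.
The partition is now stable with 8 blocks: {2,4} | {3} | {12} | {0,8} | {11} | {5} | {9,10} | {7}.

8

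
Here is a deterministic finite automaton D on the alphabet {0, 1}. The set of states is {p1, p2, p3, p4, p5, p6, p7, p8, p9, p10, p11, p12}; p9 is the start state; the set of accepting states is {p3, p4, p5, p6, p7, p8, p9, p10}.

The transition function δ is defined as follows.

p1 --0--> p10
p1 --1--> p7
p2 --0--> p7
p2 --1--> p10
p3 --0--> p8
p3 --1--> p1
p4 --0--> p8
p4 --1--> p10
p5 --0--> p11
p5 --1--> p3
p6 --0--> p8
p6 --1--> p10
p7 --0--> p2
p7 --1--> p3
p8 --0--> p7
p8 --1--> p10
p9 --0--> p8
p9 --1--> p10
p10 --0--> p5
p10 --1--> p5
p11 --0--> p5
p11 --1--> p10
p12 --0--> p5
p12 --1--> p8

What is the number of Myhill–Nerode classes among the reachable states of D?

7

Reachable states from the start: {p1,p2,p3,p5,p7,p8,p9,p10,p11}. Unreachable: {p4,p6,p12} — drop them.
P0 = {p3,p5,p7,p8,p9,p10} | {p1,p2,p11}.
Refine {p3,p5,p7,p8,p9,p10} on symbol 0: members go to different blocks, giving {p3,p8,p9,p10} and {p5,p7}.
Refine {p3,p8,p9,p10} on symbol 0: members go to different blocks, giving {p3,p9} and {p8,p10}.
Split {p3,p9} by δ(·,1) → {p3} and {p9}.
Refine {p1,p2,p11} on symbol 0: members go to different blocks, giving {p2,p11} and {p1}.
On input 1, block {p8,p10} splits into {p8} and {p10}.
Stable partition: {p3} | {p2,p11} | {p5,p7} | {p8} | {p9} | {p1} | {p10} — 7 equivalence classes.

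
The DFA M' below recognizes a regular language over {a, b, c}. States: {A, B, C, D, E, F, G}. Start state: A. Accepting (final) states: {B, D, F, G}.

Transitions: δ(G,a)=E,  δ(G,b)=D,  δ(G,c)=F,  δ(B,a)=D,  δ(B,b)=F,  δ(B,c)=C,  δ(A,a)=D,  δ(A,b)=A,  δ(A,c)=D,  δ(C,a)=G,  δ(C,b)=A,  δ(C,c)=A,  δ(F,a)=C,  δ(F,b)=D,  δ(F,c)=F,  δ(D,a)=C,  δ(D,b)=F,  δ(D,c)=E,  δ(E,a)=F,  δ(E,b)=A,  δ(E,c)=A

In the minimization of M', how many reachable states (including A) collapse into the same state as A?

First remove the unreachable states {B}; 6 states remain.
Start with accepting vs non-accepting: {D,F,G} | {A,C,E}.
Refine {D,F,G} on symbol c: members go to different blocks, giving {F,G} and {D}.
Refine {A,C,E} on symbol a: members go to different blocks, giving {C,E} and {A}.
Stable partition: {F,G} | {C,E} | {D} | {A} — 4 equivalence classes.
State A belongs to the block {A}, which has 1 states.

1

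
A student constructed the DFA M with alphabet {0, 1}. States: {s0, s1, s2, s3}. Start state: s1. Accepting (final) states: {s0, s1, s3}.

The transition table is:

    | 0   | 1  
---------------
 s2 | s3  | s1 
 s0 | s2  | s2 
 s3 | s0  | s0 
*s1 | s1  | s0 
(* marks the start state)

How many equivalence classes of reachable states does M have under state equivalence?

4

Initial partition by acceptance: {s0,s1,s3} | {s2}.
Refine {s0,s1,s3} on symbol 0: members go to different blocks, giving {s1,s3} and {s0}.
Split {s1,s3} by δ(·,0) → {s1} and {s3}.
The partition is now stable with 4 blocks: {s1} | {s2} | {s0} | {s3}.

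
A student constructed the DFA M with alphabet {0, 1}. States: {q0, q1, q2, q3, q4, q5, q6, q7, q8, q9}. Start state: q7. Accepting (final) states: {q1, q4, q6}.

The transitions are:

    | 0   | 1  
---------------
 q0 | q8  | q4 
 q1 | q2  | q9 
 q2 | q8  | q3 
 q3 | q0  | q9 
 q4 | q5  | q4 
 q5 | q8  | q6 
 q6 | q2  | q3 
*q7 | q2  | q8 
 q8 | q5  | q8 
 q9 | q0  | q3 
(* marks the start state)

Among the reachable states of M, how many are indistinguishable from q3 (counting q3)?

First remove the unreachable states {q1}; 9 states remain.
P0 = {q4,q6} | {q0,q2,q3,q5,q7,q8,q9}.
Split {q4,q6} by δ(·,1) → {q4} and {q6}.
Split {q0,q2,q3,q5,q7,q8,q9} by δ(·,1) → {q2,q3,q7,q8,q9} and {q0} and {q5}.
Refine {q2,q3,q7,q8,q9} on symbol 0: members go to different blocks, giving {q2,q7} and {q3,q9} and {q8}.
On input 0, block {q2,q7} splits into {q2} and {q7}.
The partition is now stable with 8 blocks: {q4} | {q2} | {q6} | {q0} | {q5} | {q3,q9} | {q8} | {q7}.
The equivalence class containing q3 is {q3,q9}, of size 2.

2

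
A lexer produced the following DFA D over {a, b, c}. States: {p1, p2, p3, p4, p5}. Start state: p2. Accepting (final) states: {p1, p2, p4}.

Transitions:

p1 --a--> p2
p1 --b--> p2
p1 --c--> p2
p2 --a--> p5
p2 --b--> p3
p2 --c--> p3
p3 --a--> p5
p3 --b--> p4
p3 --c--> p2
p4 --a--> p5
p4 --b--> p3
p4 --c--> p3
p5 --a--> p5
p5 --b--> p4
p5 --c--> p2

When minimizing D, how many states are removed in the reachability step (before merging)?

1

No path from p2 leads to p1; the other 4 states are all reachable.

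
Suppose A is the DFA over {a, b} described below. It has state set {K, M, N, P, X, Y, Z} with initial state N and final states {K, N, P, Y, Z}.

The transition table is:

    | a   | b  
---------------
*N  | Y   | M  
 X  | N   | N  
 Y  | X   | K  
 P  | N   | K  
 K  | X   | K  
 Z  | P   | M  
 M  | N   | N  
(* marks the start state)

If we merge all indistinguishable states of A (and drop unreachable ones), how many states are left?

Reachable states from the start: {K,M,N,X,Y}. Unreachable: {P,Z} — drop them.
P0 = {K,N,Y} | {M,X}.
Split {K,N,Y} by δ(·,a) → {K,Y} and {N}.
The partition is now stable with 3 blocks: {K,Y} | {M,X} | {N}.

3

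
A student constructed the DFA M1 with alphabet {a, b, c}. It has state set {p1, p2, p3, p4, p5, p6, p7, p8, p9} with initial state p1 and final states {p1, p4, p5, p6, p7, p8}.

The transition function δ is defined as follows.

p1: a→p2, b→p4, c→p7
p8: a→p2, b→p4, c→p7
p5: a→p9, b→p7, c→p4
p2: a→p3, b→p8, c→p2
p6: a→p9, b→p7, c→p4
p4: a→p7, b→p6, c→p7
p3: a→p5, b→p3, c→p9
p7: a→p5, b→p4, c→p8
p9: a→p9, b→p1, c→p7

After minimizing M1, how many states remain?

7

Initial partition by acceptance: {p1,p4,p5,p6,p7,p8} | {p2,p3,p9}.
Split {p1,p4,p5,p6,p7,p8} by δ(·,a) → {p1,p5,p6,p8} and {p4,p7}.
Split {p2,p3,p9} by δ(·,a) → {p2,p9} and {p3}.
Refine {p2,p9} on symbol a: members go to different blocks, giving {p2} and {p9}.
Split {p1,p5,p6,p8} by δ(·,a) → {p1,p8} and {p5,p6}.
On input a, block {p4,p7} splits into {p4} and {p7}.
The partition is now stable with 7 blocks: {p1,p8} | {p2} | {p4} | {p3} | {p9} | {p5,p6} | {p7}.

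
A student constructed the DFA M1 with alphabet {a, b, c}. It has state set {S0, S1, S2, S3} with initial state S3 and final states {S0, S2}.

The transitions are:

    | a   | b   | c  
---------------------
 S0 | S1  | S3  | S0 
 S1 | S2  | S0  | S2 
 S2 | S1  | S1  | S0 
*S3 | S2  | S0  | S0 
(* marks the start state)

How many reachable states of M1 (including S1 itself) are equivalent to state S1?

2

Start with accepting vs non-accepting: {S0,S2} | {S1,S3}.
Stable partition: {S0,S2} | {S1,S3} — 2 equivalence classes.
The equivalence class containing S1 is {S1,S3}, of size 2.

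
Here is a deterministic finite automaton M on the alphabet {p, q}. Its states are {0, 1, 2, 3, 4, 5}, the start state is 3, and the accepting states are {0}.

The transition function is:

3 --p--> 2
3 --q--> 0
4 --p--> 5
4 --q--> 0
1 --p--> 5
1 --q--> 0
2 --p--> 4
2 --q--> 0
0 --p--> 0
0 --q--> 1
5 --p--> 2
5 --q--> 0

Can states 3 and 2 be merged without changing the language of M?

P0 = {0} | {1,2,3,4,5}.
Stable partition: {0} | {1,2,3,4,5} — 2 equivalence classes.
3 and 2 lie in the same block of the stable partition, so they are equivalent — no string distinguishes them.

Yes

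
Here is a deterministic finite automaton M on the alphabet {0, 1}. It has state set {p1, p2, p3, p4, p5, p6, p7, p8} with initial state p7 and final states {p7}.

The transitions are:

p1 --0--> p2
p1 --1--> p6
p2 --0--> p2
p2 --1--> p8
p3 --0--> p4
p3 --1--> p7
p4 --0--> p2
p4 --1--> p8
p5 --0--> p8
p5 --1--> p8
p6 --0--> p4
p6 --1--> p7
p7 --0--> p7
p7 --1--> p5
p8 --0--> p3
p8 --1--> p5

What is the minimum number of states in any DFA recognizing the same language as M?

5

States {p1,p6} cannot be reached from the start state, so discard them.
Start with accepting vs non-accepting: {p7} | {p2,p3,p4,p5,p8}.
Refine {p2,p3,p4,p5,p8} on symbol 1: members go to different blocks, giving {p2,p4,p5,p8} and {p3}.
On input 0, block {p2,p4,p5,p8} splits into {p2,p4,p5} and {p8}.
Refine {p2,p4,p5} on symbol 0: members go to different blocks, giving {p2,p4} and {p5}.
The partition is now stable with 5 blocks: {p7} | {p2,p4} | {p3} | {p8} | {p5}.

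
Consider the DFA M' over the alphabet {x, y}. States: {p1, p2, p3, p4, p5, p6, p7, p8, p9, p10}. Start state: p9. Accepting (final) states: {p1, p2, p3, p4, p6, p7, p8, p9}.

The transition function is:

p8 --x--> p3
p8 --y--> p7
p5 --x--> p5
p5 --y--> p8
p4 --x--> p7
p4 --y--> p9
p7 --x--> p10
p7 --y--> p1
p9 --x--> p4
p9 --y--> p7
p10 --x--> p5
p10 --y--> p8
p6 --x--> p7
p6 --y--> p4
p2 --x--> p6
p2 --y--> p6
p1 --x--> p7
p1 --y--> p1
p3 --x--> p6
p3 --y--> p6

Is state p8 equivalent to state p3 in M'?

No

Reachable states from the start: {p1,p3,p4,p5,p6,p7,p8,p9,p10}. Unreachable: {p2} — drop them.
Start with accepting vs non-accepting: {p1,p3,p4,p6,p7,p8,p9} | {p5,p10}.
Split {p1,p3,p4,p6,p7,p8,p9} by δ(·,x) → {p1,p3,p4,p6,p8,p9} and {p7}.
Split {p1,p3,p4,p6,p8,p9} by δ(·,x) → {p1,p4,p6} and {p3,p8,p9}.
Split {p1,p4,p6} by δ(·,y) → {p1,p6} and {p4}.
Refine {p1,p6} on symbol y: members go to different blocks, giving {p1} and {p6}.
Split {p3,p8,p9} by δ(·,x) → {p3} and {p8} and {p9}.
No further refinement is possible. Final partition (8 blocks): {p1} | {p5,p10} | {p7} | {p3} | {p4} | {p6} | {p8} | {p9}.
p8 and p3 end up in different blocks, so they are distinguishable. For instance, the string 'yx' is accepted from only p3.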